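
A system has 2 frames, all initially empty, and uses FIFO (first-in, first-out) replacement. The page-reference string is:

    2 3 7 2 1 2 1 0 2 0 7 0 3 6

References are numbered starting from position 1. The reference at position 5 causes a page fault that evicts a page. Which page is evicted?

pos 1: 2: miss, frames {2}
pos 2: 3: miss, frames {2,3}
pos 3: 7: miss, evict 2, frames {3,7}
pos 4: 2: miss, evict 3, frames {7,2}
pos 5: 1: miss, evict 7, frames {2,1}
At position 5, page 7 is evicted.

7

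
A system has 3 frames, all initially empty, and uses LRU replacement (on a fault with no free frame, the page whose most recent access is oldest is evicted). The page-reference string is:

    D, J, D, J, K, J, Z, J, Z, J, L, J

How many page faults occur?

D → fault, frames (D)
J → fault, frames (D J)
D → hit
J → hit
K → fault, frames (D J K)
J → hit
Z → fault, evict D, frames (K J Z)
J → hit
Z → hit
J → hit
L → fault, evict K, frames (Z J L)
J → hit
Page faults: 5.

5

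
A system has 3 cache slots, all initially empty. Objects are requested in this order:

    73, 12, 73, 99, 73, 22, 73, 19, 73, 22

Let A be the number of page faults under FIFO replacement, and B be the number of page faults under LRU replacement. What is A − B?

Under FIFO: F F . F . F F F . . → 6 faults.
Under LRU: F F . F . F . F . . → 5 faults.
A − B = 6 − 5 = 1.

1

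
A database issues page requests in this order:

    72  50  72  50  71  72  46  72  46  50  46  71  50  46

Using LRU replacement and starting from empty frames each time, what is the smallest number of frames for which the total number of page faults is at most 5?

4

f=1: 14 faults
f=2: 9 faults
f=3: 6 faults
f=4: 4 faults
Smallest f with faults ≤ 5 is 4.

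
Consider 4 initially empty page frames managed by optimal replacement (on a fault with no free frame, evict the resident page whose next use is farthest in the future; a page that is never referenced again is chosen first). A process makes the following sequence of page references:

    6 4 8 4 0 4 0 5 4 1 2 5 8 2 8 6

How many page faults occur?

6 → fault, frames {6}
4 → fault, frames {6,4}
8 → fault, frames {6,4,8}
4 → hit
0 → fault, frames {6,4,8,0}
4 → hit
0 → hit
5 → fault, evict 0, frames {6,4,8,5}
4 → hit
1 → fault, evict 4, frames {6,8,5,1}
2 → fault, evict 1, frames {6,8,5,2}
5 → hit
8 → hit
2 → hit
8 → hit
6 → hit
Page faults: 7.

7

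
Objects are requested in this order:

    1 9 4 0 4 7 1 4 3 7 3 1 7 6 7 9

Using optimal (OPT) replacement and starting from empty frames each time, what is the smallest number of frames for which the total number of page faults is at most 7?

f=1: 16 faults
f=2: 11 faults
f=3: 8 faults
f=4: 7 faults
f=5: 7 faults
f=6: 7 faults
f=7: 7 faults
Smallest f with faults ≤ 7 is 4.

4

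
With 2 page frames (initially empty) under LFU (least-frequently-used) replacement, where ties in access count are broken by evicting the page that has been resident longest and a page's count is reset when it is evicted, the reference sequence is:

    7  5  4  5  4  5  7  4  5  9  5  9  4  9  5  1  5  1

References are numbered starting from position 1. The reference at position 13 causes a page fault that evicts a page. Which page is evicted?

pos 1: 7 → fault, frames (7)
pos 2: 5 → fault, frames (7 5)
pos 3: 4 → fault, evict 7, frames (5 4)
pos 4: 5 → hit
pos 5: 4 → hit
pos 6: 5 → hit
pos 7: 7 → fault, evict 4, frames (5 7)
pos 8: 4 → fault, evict 7, frames (5 4)
pos 9: 5 → hit
pos 10: 9 → fault, evict 4, frames (5 9)
pos 11: 5 → hit
pos 12: 9 → hit
pos 13: 4 → fault, evict 9, frames (5 4)
At position 13, page 9 is evicted.

9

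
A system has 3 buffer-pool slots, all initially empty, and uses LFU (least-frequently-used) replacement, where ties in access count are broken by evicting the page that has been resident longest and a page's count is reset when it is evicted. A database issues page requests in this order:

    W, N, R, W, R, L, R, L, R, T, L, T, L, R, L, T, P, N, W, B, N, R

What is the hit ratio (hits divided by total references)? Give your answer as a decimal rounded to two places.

0.55

W -> miss, frames {W}
N -> miss, frames {W,N}
R -> miss, frames {W,N,R}
W -> hit
R -> hit
L -> miss, evict N, frames {W,R,L}
R -> hit
L -> hit
R -> hit
T -> miss, evict W, frames {R,L,T}
L -> hit
T -> hit
L -> hit
R -> hit
L -> hit
T -> hit
P -> miss, evict T, frames {R,L,P}
N -> miss, evict P, frames {R,L,N}
W -> miss, evict N, frames {R,L,W}
B -> miss, evict W, frames {R,L,B}
N -> miss, evict B, frames {R,L,N}
R -> hit
Hits: 12 of 22 references → 12/22 = 0.5455.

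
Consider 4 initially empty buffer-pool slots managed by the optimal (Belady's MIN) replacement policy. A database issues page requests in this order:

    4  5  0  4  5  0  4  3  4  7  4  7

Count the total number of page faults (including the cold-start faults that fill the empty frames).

5

4 -> miss, frames [4]
5 -> miss, frames [4, 5]
0 -> miss, frames [4, 5, 0]
4 -> hit
5 -> hit
0 -> hit
4 -> hit
3 -> miss, frames [4, 5, 0, 3]
4 -> hit
7 -> miss, evict 3, frames [4, 5, 0, 7]
4 -> hit
7 -> hit
Page faults: 5.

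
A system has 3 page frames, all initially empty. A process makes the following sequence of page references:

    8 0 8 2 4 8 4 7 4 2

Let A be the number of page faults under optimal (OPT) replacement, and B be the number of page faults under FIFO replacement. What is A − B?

Under OPT: F F . F F . . F . . → 5 faults.
Under FIFO: F F . F F F . F . F → 7 faults.
A − B = 5 − 7 = -2.

-2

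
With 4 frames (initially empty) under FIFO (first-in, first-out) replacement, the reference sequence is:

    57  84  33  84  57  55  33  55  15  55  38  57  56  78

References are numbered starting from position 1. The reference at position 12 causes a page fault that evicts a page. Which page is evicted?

pos 1: 57 -> miss, frames {57}
pos 2: 84 -> miss, frames {57,84}
pos 3: 33 -> miss, frames {57,84,33}
pos 4: 84 -> hit
pos 5: 57 -> hit
pos 6: 55 -> miss, frames {57,84,33,55}
pos 7: 33 -> hit
pos 8: 55 -> hit
pos 9: 15 -> miss, evict 57, frames {84,33,55,15}
pos 10: 55 -> hit
pos 11: 38 -> miss, evict 84, frames {33,55,15,38}
pos 12: 57 -> miss, evict 33, frames {55,15,38,57}
At position 12, page 33 is evicted.

33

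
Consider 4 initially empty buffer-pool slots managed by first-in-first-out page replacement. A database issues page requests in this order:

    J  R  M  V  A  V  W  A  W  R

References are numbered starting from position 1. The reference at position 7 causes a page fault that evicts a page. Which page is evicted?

R

pos 1: J -> fault, frames [J]
pos 2: R -> fault, frames [J, R]
pos 3: M -> fault, frames [J, R, M]
pos 4: V -> fault, frames [J, R, M, V]
pos 5: A -> fault, evict J, frames [R, M, V, A]
pos 6: V -> hit
pos 7: W -> fault, evict R, frames [M, V, A, W]
At position 7, page R is evicted.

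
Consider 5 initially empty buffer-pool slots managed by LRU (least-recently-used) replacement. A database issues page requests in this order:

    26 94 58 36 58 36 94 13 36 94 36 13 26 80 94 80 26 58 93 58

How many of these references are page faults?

8

26: miss, frames {26}
94: miss, frames {26,94}
58: miss, frames {26,94,58}
36: miss, frames {26,94,58,36}
58: hit
36: hit
94: hit
13: miss, frames {26,58,36,94,13}
36: hit
94: hit
36: hit
13: hit
26: hit
80: miss, evict 58, frames {94,36,13,26,80}
94: hit
80: hit
26: hit
58: miss, evict 36, frames {13,94,80,26,58}
93: miss, evict 13, frames {94,80,26,58,93}
58: hit
Page faults: 8.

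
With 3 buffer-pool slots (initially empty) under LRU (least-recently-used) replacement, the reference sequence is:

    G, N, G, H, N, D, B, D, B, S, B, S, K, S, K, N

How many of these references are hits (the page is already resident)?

8

G: fault, frames (G)
N: fault, frames (G N)
G: hit
H: fault, frames (N G H)
N: hit
D: fault, evict G, frames (H N D)
B: fault, evict H, frames (N D B)
D: hit
B: hit
S: fault, evict N, frames (D B S)
B: hit
S: hit
K: fault, evict D, frames (B S K)
S: hit
K: hit
N: fault, evict B, frames (S K N)
Hits: 8.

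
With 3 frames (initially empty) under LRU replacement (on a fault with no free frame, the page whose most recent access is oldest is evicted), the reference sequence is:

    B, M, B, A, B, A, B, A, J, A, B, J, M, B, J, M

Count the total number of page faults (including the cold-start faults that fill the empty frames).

B → fault, frames (B)
M → fault, frames (B M)
B → hit
A → fault, frames (M B A)
B → hit
A → hit
B → hit
A → hit
J → fault, evict M, frames (B A J)
A → hit
B → hit
J → hit
M → fault, evict A, frames (B J M)
B → hit
J → hit
M → hit
Page faults: 5.

5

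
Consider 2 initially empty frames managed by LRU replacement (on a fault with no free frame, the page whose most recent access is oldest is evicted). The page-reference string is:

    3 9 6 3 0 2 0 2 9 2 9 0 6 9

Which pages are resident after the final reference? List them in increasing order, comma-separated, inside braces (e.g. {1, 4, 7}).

3 -> fault, frames {3}
9 -> fault, frames {3,9}
6 -> fault, evict 3, frames {9,6}
3 -> fault, evict 9, frames {6,3}
0 -> fault, evict 6, frames {3,0}
2 -> fault, evict 3, frames {0,2}
0 -> hit
2 -> hit
9 -> fault, evict 0, frames {2,9}
2 -> hit
9 -> hit
0 -> fault, evict 2, frames {9,0}
6 -> fault, evict 9, frames {0,6}
9 -> fault, evict 0, frames {6,9}

{6, 9}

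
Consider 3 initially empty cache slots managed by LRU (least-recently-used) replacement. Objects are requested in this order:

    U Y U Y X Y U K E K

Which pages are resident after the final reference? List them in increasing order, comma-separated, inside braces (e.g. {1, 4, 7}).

U: fault, frames (U)
Y: fault, frames (U Y)
U: hit
Y: hit
X: fault, frames (U Y X)
Y: hit
U: hit
K: fault, evict X, frames (Y U K)
E: fault, evict Y, frames (U K E)
K: hit

{E, K, U}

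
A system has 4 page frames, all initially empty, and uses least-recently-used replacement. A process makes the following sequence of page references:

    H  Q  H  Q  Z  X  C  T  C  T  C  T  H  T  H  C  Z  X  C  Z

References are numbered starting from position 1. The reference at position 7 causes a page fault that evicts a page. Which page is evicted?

H

pos 1: H → miss, frames (H)
pos 2: Q → miss, frames (H Q)
pos 3: H → hit
pos 4: Q → hit
pos 5: Z → miss, frames (H Q Z)
pos 6: X → miss, frames (H Q Z X)
pos 7: C → miss, evict H, frames (Q Z X C)
At position 7, page H is evicted.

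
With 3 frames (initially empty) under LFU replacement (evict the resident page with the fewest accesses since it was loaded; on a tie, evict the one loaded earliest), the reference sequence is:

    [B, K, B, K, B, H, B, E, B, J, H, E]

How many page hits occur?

5

B -> fault, frames {B}
K -> fault, frames {B,K}
B -> hit
K -> hit
B -> hit
H -> fault, frames {B,K,H}
B -> hit
E -> fault, evict H, frames {B,K,E}
B -> hit
J -> fault, evict E, frames {B,K,J}
H -> fault, evict J, frames {B,K,H}
E -> fault, evict H, frames {B,K,E}
Hits: 5.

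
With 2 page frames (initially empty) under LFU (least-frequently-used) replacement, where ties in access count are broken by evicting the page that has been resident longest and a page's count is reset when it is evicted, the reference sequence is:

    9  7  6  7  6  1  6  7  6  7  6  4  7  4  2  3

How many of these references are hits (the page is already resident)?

9: miss, frames {9}
7: miss, frames {9,7}
6: miss, evict 9, frames {7,6}
7: hit
6: hit
1: miss, evict 7, frames {6,1}
6: hit
7: miss, evict 1, frames {6,7}
6: hit
7: hit
6: hit
4: miss, evict 7, frames {6,4}
7: miss, evict 4, frames {6,7}
4: miss, evict 7, frames {6,4}
2: miss, evict 4, frames {6,2}
3: miss, evict 2, frames {6,3}
Hits: 6.

6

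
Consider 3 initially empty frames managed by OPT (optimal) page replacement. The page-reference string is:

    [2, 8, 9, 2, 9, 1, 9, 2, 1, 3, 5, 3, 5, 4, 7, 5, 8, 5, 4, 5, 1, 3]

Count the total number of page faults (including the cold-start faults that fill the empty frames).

11

2: fault, frames [2]
8: fault, frames [2, 8]
9: fault, frames [2, 8, 9]
2: hit
9: hit
1: fault, evict 8, frames [2, 9, 1]
9: hit
2: hit
1: hit
3: fault, evict 9, frames [2, 1, 3]
5: fault, evict 2, frames [1, 3, 5]
3: hit
5: hit
4: fault, evict 3, frames [1, 5, 4]
7: fault, evict 1, frames [5, 4, 7]
5: hit
8: fault, evict 7, frames [5, 4, 8]
5: hit
4: hit
5: hit
1: fault, evict 8, frames [5, 4, 1]
3: fault, evict 1, frames [5, 4, 3]
Page faults: 11.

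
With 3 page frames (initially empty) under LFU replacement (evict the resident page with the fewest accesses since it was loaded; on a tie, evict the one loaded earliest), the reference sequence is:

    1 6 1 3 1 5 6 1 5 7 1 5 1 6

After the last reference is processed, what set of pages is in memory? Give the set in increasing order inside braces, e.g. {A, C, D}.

{1, 5, 6}

1: fault, frames [1]
6: fault, frames [1, 6]
1: hit
3: fault, frames [1, 6, 3]
1: hit
5: fault, evict 6, frames [1, 3, 5]
6: fault, evict 3, frames [1, 5, 6]
1: hit
5: hit
7: fault, evict 6, frames [1, 5, 7]
1: hit
5: hit
1: hit
6: fault, evict 7, frames [1, 5, 6]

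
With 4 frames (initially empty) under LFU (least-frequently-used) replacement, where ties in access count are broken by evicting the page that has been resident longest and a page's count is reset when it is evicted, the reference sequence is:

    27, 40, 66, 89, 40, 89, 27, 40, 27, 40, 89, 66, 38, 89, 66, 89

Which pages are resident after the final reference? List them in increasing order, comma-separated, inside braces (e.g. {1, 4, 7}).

27 → fault, frames {27}
40 → fault, frames {27,40}
66 → fault, frames {27,40,66}
89 → fault, frames {27,40,66,89}
40 → hit
89 → hit
27 → hit
40 → hit
27 → hit
40 → hit
89 → hit
66 → hit
38 → fault, evict 66, frames {27,40,89,38}
89 → hit
66 → fault, evict 38, frames {27,40,89,66}
89 → hit

{27, 40, 66, 89}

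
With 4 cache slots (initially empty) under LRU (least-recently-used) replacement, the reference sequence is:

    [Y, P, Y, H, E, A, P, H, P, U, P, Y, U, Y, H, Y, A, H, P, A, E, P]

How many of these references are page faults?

Y → miss, frames [Y]
P → miss, frames [Y, P]
Y → hit
H → miss, frames [P, Y, H]
E → miss, frames [P, Y, H, E]
A → miss, evict P, frames [Y, H, E, A]
P → miss, evict Y, frames [H, E, A, P]
H → hit
P → hit
U → miss, evict E, frames [A, H, P, U]
P → hit
Y → miss, evict A, frames [H, U, P, Y]
U → hit
Y → hit
H → hit
Y → hit
A → miss, evict P, frames [U, H, Y, A]
H → hit
P → miss, evict U, frames [Y, A, H, P]
A → hit
E → miss, evict Y, frames [H, P, A, E]
P → hit
Page faults: 11.

11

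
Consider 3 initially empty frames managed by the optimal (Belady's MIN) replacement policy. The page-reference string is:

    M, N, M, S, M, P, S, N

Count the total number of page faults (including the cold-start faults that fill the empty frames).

M → miss, frames (M)
N → miss, frames (M N)
M → hit
S → miss, frames (M N S)
M → hit
P → miss, evict M, frames (N S P)
S → hit
N → hit
Page faults: 4.

4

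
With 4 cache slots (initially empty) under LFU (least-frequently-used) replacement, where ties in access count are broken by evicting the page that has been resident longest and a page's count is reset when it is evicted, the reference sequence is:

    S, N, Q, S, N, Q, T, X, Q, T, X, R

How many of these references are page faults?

S -> miss, frames {S}
N -> miss, frames {S,N}
Q -> miss, frames {S,N,Q}
S -> hit
N -> hit
Q -> hit
T -> miss, frames {S,N,Q,T}
X -> miss, evict T, frames {S,N,Q,X}
Q -> hit
T -> miss, evict X, frames {S,N,Q,T}
X -> miss, evict T, frames {S,N,Q,X}
R -> miss, evict X, frames {S,N,Q,R}
Page faults: 8.

8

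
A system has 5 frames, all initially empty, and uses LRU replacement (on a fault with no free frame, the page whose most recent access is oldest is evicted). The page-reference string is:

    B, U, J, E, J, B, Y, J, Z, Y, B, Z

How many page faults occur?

B → fault, frames [B]
U → fault, frames [B, U]
J → fault, frames [B, U, J]
E → fault, frames [B, U, J, E]
J → hit
B → hit
Y → fault, frames [U, E, J, B, Y]
J → hit
Z → fault, evict U, frames [E, B, Y, J, Z]
Y → hit
B → hit
Z → hit
Page faults: 6.

6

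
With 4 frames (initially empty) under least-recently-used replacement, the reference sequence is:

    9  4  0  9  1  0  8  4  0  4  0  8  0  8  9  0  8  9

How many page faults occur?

9 -> miss, frames (9)
4 -> miss, frames (9 4)
0 -> miss, frames (9 4 0)
9 -> hit
1 -> miss, frames (4 0 9 1)
0 -> hit
8 -> miss, evict 4, frames (9 1 0 8)
4 -> miss, evict 9, frames (1 0 8 4)
0 -> hit
4 -> hit
0 -> hit
8 -> hit
0 -> hit
8 -> hit
9 -> miss, evict 1, frames (4 0 8 9)
0 -> hit
8 -> hit
9 -> hit
Page faults: 7.

7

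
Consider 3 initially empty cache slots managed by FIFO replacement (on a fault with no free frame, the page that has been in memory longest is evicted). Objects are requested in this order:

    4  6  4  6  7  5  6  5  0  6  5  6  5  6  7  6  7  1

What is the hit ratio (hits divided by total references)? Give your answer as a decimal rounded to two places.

0.56

4 → fault, frames [4]
6 → fault, frames [4, 6]
4 → hit
6 → hit
7 → fault, frames [4, 6, 7]
5 → fault, evict 4, frames [6, 7, 5]
6 → hit
5 → hit
0 → fault, evict 6, frames [7, 5, 0]
6 → fault, evict 7, frames [5, 0, 6]
5 → hit
6 → hit
5 → hit
6 → hit
7 → fault, evict 5, frames [0, 6, 7]
6 → hit
7 → hit
1 → fault, evict 0, frames [6, 7, 1]
Hits: 10 of 18 references → 10/18 = 0.5556.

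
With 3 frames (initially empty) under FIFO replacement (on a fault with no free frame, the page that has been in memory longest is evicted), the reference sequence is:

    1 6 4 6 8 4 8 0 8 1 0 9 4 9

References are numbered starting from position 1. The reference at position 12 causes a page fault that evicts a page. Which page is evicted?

pos 1: 1: miss, frames (1)
pos 2: 6: miss, frames (1 6)
pos 3: 4: miss, frames (1 6 4)
pos 4: 6: hit
pos 5: 8: miss, evict 1, frames (6 4 8)
pos 6: 4: hit
pos 7: 8: hit
pos 8: 0: miss, evict 6, frames (4 8 0)
pos 9: 8: hit
pos 10: 1: miss, evict 4, frames (8 0 1)
pos 11: 0: hit
pos 12: 9: miss, evict 8, frames (0 1 9)
At position 12, page 8 is evicted.

8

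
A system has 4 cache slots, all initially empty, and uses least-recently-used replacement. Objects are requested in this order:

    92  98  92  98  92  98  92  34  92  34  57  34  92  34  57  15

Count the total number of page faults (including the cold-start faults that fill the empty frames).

5

92 → miss, frames (92)
98 → miss, frames (92 98)
92 → hit
98 → hit
92 → hit
98 → hit
92 → hit
34 → miss, frames (98 92 34)
92 → hit
34 → hit
57 → miss, frames (98 92 34 57)
34 → hit
92 → hit
34 → hit
57 → hit
15 → miss, evict 98, frames (92 34 57 15)
Page faults: 5.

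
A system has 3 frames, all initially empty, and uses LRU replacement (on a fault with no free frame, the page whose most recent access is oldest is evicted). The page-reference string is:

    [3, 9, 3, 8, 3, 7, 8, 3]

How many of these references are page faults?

4

3: fault, frames (3)
9: fault, frames (3 9)
3: hit
8: fault, frames (9 3 8)
3: hit
7: fault, evict 9, frames (8 3 7)
8: hit
3: hit
Page faults: 4.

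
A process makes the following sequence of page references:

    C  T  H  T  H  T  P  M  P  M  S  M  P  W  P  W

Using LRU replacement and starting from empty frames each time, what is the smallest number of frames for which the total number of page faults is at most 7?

f=1: 16 faults
f=2: 8 faults
f=3: 7 faults
f=4: 7 faults
f=5: 7 faults
f=6: 7 faults
f=7: 7 faults
Smallest f with faults ≤ 7 is 3.

3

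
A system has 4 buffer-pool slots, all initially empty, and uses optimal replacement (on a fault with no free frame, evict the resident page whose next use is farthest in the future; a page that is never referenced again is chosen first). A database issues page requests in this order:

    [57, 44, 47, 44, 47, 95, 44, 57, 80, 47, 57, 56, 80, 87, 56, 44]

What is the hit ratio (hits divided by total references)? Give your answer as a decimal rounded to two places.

0.56

57 -> miss, frames [57]
44 -> miss, frames [57, 44]
47 -> miss, frames [57, 44, 47]
44 -> hit
47 -> hit
95 -> miss, frames [57, 44, 47, 95]
44 -> hit
57 -> hit
80 -> miss, evict 95, frames [57, 44, 47, 80]
47 -> hit
57 -> hit
56 -> miss, evict 47, frames [57, 44, 80, 56]
80 -> hit
87 -> miss, evict 80, frames [57, 44, 56, 87]
56 -> hit
44 -> hit
Hits: 9 of 16 references → 9/16 = 0.5625.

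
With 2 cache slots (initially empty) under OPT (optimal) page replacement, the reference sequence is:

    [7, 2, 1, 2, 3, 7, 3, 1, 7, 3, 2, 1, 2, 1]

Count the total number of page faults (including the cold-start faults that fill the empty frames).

7 → fault, frames {7}
2 → fault, frames {7,2}
1 → fault, evict 7, frames {2,1}
2 → hit
3 → fault, evict 2, frames {1,3}
7 → fault, evict 1, frames {3,7}
3 → hit
1 → fault, evict 3, frames {7,1}
7 → hit
3 → fault, evict 7, frames {1,3}
2 → fault, evict 3, frames {1,2}
1 → hit
2 → hit
1 → hit
Page faults: 8.

8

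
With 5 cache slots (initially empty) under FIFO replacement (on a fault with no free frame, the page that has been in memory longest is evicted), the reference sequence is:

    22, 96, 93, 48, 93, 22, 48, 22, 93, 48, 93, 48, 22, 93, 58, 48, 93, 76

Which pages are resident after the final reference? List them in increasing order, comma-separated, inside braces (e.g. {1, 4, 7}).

{48, 58, 76, 93, 96}

22 → fault, frames [22]
96 → fault, frames [22, 96]
93 → fault, frames [22, 96, 93]
48 → fault, frames [22, 96, 93, 48]
93 → hit
22 → hit
48 → hit
22 → hit
93 → hit
48 → hit
93 → hit
48 → hit
22 → hit
93 → hit
58 → fault, frames [22, 96, 93, 48, 58]
48 → hit
93 → hit
76 → fault, evict 22, frames [96, 93, 48, 58, 76]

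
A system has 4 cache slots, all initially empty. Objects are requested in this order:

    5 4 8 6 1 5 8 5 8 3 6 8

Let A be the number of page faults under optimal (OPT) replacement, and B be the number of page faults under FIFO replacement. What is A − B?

Under OPT: F F F F F . . . . F . . → 6 faults.
Under FIFO: F F F F F F . . . F . F → 8 faults.
A − B = 6 − 8 = -2.

-2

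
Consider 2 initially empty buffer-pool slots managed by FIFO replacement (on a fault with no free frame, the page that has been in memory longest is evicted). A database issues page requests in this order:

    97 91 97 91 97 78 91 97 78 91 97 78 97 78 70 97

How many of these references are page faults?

8

97: fault, frames {97}
91: fault, frames {97,91}
97: hit
91: hit
97: hit
78: fault, evict 97, frames {91,78}
91: hit
97: fault, evict 91, frames {78,97}
78: hit
91: fault, evict 78, frames {97,91}
97: hit
78: fault, evict 97, frames {91,78}
97: fault, evict 91, frames {78,97}
78: hit
70: fault, evict 78, frames {97,70}
97: hit
Page faults: 8.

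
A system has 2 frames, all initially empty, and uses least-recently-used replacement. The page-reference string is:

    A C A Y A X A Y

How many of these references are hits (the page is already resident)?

A → miss, frames (A)
C → miss, frames (A C)
A → hit
Y → miss, evict C, frames (A Y)
A → hit
X → miss, evict Y, frames (A X)
A → hit
Y → miss, evict X, frames (A Y)
Hits: 3.

3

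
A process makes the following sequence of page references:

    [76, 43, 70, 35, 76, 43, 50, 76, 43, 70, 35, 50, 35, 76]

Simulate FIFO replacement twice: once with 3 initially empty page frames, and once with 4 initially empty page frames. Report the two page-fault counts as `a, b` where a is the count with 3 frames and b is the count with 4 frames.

10, 11

3 frames: F F F F F F F . . F F . . F → 10 faults.
4 frames: F F F F . . F F F F F F . F → 11 faults.
11 > 10: adding a frame increased faults — Belady's anomaly.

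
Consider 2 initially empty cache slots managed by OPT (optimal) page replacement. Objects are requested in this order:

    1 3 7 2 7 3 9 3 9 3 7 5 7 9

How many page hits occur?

5

1 -> fault, frames (1)
3 -> fault, frames (1 3)
7 -> fault, evict 1, frames (3 7)
2 -> fault, evict 3, frames (7 2)
7 -> hit
3 -> fault, evict 2, frames (7 3)
9 -> fault, evict 7, frames (3 9)
3 -> hit
9 -> hit
3 -> hit
7 -> fault, evict 3, frames (9 7)
5 -> fault, evict 9, frames (7 5)
7 -> hit
9 -> fault, evict 5, frames (7 9)
Hits: 5.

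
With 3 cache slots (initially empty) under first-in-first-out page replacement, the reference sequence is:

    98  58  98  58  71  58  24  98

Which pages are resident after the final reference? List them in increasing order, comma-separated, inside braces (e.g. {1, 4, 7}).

98 -> miss, frames {98}
58 -> miss, frames {98,58}
98 -> hit
58 -> hit
71 -> miss, frames {98,58,71}
58 -> hit
24 -> miss, evict 98, frames {58,71,24}
98 -> miss, evict 58, frames {71,24,98}

{24, 71, 98}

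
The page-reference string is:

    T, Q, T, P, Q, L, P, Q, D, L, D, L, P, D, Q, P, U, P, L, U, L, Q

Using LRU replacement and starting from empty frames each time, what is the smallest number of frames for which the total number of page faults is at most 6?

f=1: 22 faults
f=2: 17 faults
f=3: 11 faults
f=4: 7 faults
f=5: 6 faults
f=6: 6 faults
Smallest f with faults ≤ 6 is 5.

5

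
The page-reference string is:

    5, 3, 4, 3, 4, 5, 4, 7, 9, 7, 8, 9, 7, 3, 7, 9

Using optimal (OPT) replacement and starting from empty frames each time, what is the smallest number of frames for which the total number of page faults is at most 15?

2

f=1: 16 faults
f=2: 10 faults
f=3: 7 faults
f=4: 6 faults
f=5: 6 faults
f=6: 6 faults
Smallest f with faults ≤ 15 is 2.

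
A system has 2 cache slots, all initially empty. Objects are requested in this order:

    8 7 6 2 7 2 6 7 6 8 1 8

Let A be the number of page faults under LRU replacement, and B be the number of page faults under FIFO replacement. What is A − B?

1

Under LRU: F F F F F . F F . F F . → 9 faults.
Under FIFO: F F F F F . F . . F F . → 8 faults.
A − B = 9 − 8 = 1.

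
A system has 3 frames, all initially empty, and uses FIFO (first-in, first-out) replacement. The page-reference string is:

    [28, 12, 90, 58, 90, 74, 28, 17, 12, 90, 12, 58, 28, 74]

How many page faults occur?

28 → fault, frames (28)
12 → fault, frames (28 12)
90 → fault, frames (28 12 90)
58 → fault, evict 28, frames (12 90 58)
90 → hit
74 → fault, evict 12, frames (90 58 74)
28 → fault, evict 90, frames (58 74 28)
17 → fault, evict 58, frames (74 28 17)
12 → fault, evict 74, frames (28 17 12)
90 → fault, evict 28, frames (17 12 90)
12 → hit
58 → fault, evict 17, frames (12 90 58)
28 → fault, evict 12, frames (90 58 28)
74 → fault, evict 90, frames (58 28 74)
Page faults: 12.

12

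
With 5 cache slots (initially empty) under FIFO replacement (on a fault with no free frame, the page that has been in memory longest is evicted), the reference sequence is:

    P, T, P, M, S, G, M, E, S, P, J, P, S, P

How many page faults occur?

8

P -> fault, frames [P]
T -> fault, frames [P, T]
P -> hit
M -> fault, frames [P, T, M]
S -> fault, frames [P, T, M, S]
G -> fault, frames [P, T, M, S, G]
M -> hit
E -> fault, evict P, frames [T, M, S, G, E]
S -> hit
P -> fault, evict T, frames [M, S, G, E, P]
J -> fault, evict M, frames [S, G, E, P, J]
P -> hit
S -> hit
P -> hit
Page faults: 8.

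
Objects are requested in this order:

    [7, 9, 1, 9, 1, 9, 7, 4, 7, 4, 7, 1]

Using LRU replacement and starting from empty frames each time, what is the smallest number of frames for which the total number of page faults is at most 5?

3

f=1: 12 faults
f=2: 6 faults
f=3: 5 faults
f=4: 4 faults
Smallest f with faults ≤ 5 is 3.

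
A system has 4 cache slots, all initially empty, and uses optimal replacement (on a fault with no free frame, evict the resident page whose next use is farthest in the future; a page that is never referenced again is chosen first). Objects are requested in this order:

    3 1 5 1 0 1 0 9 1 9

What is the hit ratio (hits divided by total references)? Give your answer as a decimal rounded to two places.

3: fault, frames [3]
1: fault, frames [3, 1]
5: fault, frames [3, 1, 5]
1: hit
0: fault, frames [3, 1, 5, 0]
1: hit
0: hit
9: fault, evict 0, frames [3, 1, 5, 9]
1: hit
9: hit
Hits: 5 of 10 references → 5/10 = 0.5000.

0.50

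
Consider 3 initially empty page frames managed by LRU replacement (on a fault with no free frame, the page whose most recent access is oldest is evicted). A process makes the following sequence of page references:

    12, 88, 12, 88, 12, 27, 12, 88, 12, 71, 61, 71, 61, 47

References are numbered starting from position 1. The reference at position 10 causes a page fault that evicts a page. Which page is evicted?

27

pos 1: 12 -> miss, frames {12}
pos 2: 88 -> miss, frames {12,88}
pos 3: 12 -> hit
pos 4: 88 -> hit
pos 5: 12 -> hit
pos 6: 27 -> miss, frames {88,12,27}
pos 7: 12 -> hit
pos 8: 88 -> hit
pos 9: 12 -> hit
pos 10: 71 -> miss, evict 27, frames {88,12,71}
At position 10, page 27 is evicted.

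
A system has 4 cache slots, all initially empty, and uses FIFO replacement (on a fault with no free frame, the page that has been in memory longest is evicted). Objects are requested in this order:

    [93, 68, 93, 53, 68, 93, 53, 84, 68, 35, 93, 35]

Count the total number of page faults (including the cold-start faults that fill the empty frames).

6

93: fault, frames (93)
68: fault, frames (93 68)
93: hit
53: fault, frames (93 68 53)
68: hit
93: hit
53: hit
84: fault, frames (93 68 53 84)
68: hit
35: fault, evict 93, frames (68 53 84 35)
93: fault, evict 68, frames (53 84 35 93)
35: hit
Page faults: 6.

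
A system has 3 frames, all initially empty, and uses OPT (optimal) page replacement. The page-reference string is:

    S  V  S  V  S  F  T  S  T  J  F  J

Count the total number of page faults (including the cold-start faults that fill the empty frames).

5

S -> miss, frames [S]
V -> miss, frames [S, V]
S -> hit
V -> hit
S -> hit
F -> miss, frames [S, V, F]
T -> miss, evict V, frames [S, F, T]
S -> hit
T -> hit
J -> miss, evict T, frames [S, F, J]
F -> hit
J -> hit
Page faults: 5.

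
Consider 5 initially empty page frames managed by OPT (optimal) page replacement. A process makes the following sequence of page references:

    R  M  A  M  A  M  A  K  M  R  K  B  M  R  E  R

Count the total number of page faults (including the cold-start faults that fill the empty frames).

R -> fault, frames {R}
M -> fault, frames {R,M}
A -> fault, frames {R,M,A}
M -> hit
A -> hit
M -> hit
A -> hit
K -> fault, frames {R,M,A,K}
M -> hit
R -> hit
K -> hit
B -> fault, frames {R,M,A,K,B}
M -> hit
R -> hit
E -> fault, evict B, frames {R,M,A,K,E}
R -> hit
Page faults: 6.

6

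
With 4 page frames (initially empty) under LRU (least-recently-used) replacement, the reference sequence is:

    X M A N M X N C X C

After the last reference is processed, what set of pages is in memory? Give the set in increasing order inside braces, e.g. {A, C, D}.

X: fault, frames {X}
M: fault, frames {X,M}
A: fault, frames {X,M,A}
N: fault, frames {X,M,A,N}
M: hit
X: hit
N: hit
C: fault, evict A, frames {M,X,N,C}
X: hit
C: hit

{C, M, N, X}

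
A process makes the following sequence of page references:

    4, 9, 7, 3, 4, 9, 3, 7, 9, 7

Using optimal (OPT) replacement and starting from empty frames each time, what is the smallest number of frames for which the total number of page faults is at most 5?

f=1: 10 faults
f=2: 6 faults
f=3: 5 faults
f=4: 4 faults
Smallest f with faults ≤ 5 is 3.

3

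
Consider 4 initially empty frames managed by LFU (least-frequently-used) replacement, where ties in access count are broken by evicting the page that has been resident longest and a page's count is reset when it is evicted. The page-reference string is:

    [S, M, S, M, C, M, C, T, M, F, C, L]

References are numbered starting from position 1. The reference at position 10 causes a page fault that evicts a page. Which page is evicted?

T

pos 1: S → fault, frames {S}
pos 2: M → fault, frames {S,M}
pos 3: S → hit
pos 4: M → hit
pos 5: C → fault, frames {S,M,C}
pos 6: M → hit
pos 7: C → hit
pos 8: T → fault, frames {S,M,C,T}
pos 9: M → hit
pos 10: F → fault, evict T, frames {S,M,C,F}
At position 10, page T is evicted.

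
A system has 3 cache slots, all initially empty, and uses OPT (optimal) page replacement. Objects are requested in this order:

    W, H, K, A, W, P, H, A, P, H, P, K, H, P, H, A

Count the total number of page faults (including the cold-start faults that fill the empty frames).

7

W: fault, frames [W]
H: fault, frames [W, H]
K: fault, frames [W, H, K]
A: fault, evict K, frames [W, H, A]
W: hit
P: fault, evict W, frames [H, A, P]
H: hit
A: hit
P: hit
H: hit
P: hit
K: fault, evict A, frames [H, P, K]
H: hit
P: hit
H: hit
A: fault, evict K, frames [H, P, A]
Page faults: 7.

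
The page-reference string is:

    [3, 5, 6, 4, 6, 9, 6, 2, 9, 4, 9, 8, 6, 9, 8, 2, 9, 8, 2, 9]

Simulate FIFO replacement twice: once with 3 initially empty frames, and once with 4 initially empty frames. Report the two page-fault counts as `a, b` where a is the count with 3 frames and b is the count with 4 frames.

3 frames: F F F F . F . F . . . F F F . F . F . . → 11 faults.
4 frames: F F F F . F . F . . . F F . . . . . . . → 8 faults.
8 < 11: adding a frame reduced faults, as is typical.

11, 8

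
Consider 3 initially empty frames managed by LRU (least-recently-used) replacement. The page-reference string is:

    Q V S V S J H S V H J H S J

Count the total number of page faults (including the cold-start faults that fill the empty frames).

8

Q → fault, frames [Q]
V → fault, frames [Q, V]
S → fault, frames [Q, V, S]
V → hit
S → hit
J → fault, evict Q, frames [V, S, J]
H → fault, evict V, frames [S, J, H]
S → hit
V → fault, evict J, frames [H, S, V]
H → hit
J → fault, evict S, frames [V, H, J]
H → hit
S → fault, evict V, frames [J, H, S]
J → hit
Page faults: 8.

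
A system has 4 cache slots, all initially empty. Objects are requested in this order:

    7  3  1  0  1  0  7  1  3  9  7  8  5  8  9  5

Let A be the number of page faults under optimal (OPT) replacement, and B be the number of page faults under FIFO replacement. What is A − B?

Under OPT: F F F F . . . . . F . F F . . . → 7 faults.
Under FIFO: F F F F . . . . . F F F F . . . → 8 faults.
A − B = 7 − 8 = -1.

-1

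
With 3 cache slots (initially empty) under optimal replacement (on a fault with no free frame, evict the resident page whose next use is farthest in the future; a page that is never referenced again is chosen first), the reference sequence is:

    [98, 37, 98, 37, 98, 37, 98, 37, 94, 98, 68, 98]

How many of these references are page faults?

98 → miss, frames (98)
37 → miss, frames (98 37)
98 → hit
37 → hit
98 → hit
37 → hit
98 → hit
37 → hit
94 → miss, frames (98 37 94)
98 → hit
68 → miss, evict 94, frames (98 37 68)
98 → hit
Page faults: 4.

4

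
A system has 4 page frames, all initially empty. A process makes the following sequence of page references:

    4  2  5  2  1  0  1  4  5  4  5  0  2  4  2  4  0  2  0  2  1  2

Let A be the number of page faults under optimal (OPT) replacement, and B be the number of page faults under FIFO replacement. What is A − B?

Under OPT: F F F . F F . . . . . . F . . . . . . . . . → 6 faults.
Under FIFO: F F F . F F . F . . . . F . . . . . . . . . → 7 faults.
A − B = 6 − 7 = -1.

-1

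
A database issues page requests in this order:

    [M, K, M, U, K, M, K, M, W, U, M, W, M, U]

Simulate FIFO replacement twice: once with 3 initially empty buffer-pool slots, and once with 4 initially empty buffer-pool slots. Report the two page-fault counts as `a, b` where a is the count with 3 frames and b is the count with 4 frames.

5, 4

3 frames: F F . F . . . . F . F . . . → 5 faults.
4 frames: F F . F . . . . F . . . . . → 4 faults.
4 < 5: adding a frame reduced faults, as is typical.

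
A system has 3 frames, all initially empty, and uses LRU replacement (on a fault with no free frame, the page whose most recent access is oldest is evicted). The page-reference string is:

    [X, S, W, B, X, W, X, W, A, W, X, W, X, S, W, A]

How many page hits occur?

X -> fault, frames [X]
S -> fault, frames [X, S]
W -> fault, frames [X, S, W]
B -> fault, evict X, frames [S, W, B]
X -> fault, evict S, frames [W, B, X]
W -> hit
X -> hit
W -> hit
A -> fault, evict B, frames [X, W, A]
W -> hit
X -> hit
W -> hit
X -> hit
S -> fault, evict A, frames [W, X, S]
W -> hit
A -> fault, evict X, frames [S, W, A]
Hits: 8.

8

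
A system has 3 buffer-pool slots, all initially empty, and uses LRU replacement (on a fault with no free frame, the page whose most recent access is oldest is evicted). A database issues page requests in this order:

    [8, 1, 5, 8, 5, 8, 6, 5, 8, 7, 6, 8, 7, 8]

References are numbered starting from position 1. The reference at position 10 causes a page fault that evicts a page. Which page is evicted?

6

pos 1: 8: miss, frames (8)
pos 2: 1: miss, frames (8 1)
pos 3: 5: miss, frames (8 1 5)
pos 4: 8: hit
pos 5: 5: hit
pos 6: 8: hit
pos 7: 6: miss, evict 1, frames (5 8 6)
pos 8: 5: hit
pos 9: 8: hit
pos 10: 7: miss, evict 6, frames (5 8 7)
At position 10, page 6 is evicted.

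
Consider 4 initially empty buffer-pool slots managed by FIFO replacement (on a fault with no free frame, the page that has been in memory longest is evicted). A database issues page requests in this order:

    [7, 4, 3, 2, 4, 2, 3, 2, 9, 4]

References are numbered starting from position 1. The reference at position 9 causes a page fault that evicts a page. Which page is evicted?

pos 1: 7 → fault, frames (7)
pos 2: 4 → fault, frames (7 4)
pos 3: 3 → fault, frames (7 4 3)
pos 4: 2 → fault, frames (7 4 3 2)
pos 5: 4 → hit
pos 6: 2 → hit
pos 7: 3 → hit
pos 8: 2 → hit
pos 9: 9 → fault, evict 7, frames (4 3 2 9)
At position 9, page 7 is evicted.

7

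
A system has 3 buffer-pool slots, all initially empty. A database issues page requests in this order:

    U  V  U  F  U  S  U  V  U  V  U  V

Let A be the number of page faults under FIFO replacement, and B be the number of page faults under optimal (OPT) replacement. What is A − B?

2

Under FIFO: F F . F . F F F . . . . → 6 faults.
Under OPT: F F . F . F . . . . . . → 4 faults.
A − B = 6 − 4 = 2.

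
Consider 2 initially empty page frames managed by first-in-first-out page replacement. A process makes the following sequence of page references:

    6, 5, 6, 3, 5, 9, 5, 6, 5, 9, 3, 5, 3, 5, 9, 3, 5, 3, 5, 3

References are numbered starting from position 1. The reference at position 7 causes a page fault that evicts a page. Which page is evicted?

3

pos 1: 6 -> fault, frames (6)
pos 2: 5 -> fault, frames (6 5)
pos 3: 6 -> hit
pos 4: 3 -> fault, evict 6, frames (5 3)
pos 5: 5 -> hit
pos 6: 9 -> fault, evict 5, frames (3 9)
pos 7: 5 -> fault, evict 3, frames (9 5)
At position 7, page 3 is evicted.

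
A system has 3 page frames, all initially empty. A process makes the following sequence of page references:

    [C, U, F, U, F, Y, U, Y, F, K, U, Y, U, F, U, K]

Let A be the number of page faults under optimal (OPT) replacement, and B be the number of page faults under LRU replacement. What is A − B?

-3

Under OPT: F F F . . F . . . F . . . F . . → 6 faults.
Under LRU: F F F . . F . . . F F F . F . F → 9 faults.
A − B = 6 − 9 = -3.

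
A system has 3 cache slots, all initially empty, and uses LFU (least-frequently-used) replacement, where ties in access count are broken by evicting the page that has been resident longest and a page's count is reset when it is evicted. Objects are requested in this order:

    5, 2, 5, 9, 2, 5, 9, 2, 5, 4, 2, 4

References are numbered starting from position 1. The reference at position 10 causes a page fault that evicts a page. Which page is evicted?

9

pos 1: 5 → fault, frames (5)
pos 2: 2 → fault, frames (5 2)
pos 3: 5 → hit
pos 4: 9 → fault, frames (5 2 9)
pos 5: 2 → hit
pos 6: 5 → hit
pos 7: 9 → hit
pos 8: 2 → hit
pos 9: 5 → hit
pos 10: 4 → fault, evict 9, frames (5 2 4)
At position 10, page 9 is evicted.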